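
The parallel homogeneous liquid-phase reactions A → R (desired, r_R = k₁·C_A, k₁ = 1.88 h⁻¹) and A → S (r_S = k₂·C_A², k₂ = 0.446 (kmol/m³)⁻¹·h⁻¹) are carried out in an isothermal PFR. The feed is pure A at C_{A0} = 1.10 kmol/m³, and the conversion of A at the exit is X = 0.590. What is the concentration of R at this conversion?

C_A = C_{A0}(1−X) = 0.4510 kmol/m³.
Along a PFR/batch, dC_R/dC_A = −r_R/(r_R+r_S) = −k₁/(k₁+k₂·C_A).
Integrating from C_{A0} to C_A: C_R = (1.88/0.446)·ln[(1.88+0.446·1.10)/(1.88+0.446·0.451)] = 4.215·ln(2.371/2.081) = 0.5489 kmol/m³.

0.549 kmol/m³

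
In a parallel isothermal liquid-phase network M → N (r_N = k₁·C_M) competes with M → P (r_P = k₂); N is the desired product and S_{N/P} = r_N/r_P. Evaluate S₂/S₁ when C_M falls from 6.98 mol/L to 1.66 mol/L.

S_{N/P} = (k₁/k₂)·C_M, so S₂/S₁ = (C_{M,2}/C_{M,1}).
= 1.66/6.98 = 0.238.

0.238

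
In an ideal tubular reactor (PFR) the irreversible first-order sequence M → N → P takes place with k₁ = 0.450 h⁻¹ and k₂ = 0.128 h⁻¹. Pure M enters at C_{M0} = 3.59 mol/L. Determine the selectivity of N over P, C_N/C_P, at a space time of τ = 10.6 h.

The intermediate concentration in a first-order A→B→C sequence is C_N = k₁C_{M0}(e^(−k₁τ) − e^(−k₂τ))/(k₂−k₁).
e^(−k₁τ) = e^(−0.450×10.6) = e^(−4.770) = 0.008480; e^(−k₂τ) = e^(−1.357) = 0.2575.
C_N = 0.450×3.59/(0.128−0.450) × (0.008480−0.2575) = (-5.017)×(-0.2490) = 1.249 mol/L.
C_M = C_{M0}e^(−k₁τ) = 0.03044 mol/L, so C_P = C_{M0}−C_M−C_N = 2.310 mol/L; C_N/C_P = 0.541.

0.541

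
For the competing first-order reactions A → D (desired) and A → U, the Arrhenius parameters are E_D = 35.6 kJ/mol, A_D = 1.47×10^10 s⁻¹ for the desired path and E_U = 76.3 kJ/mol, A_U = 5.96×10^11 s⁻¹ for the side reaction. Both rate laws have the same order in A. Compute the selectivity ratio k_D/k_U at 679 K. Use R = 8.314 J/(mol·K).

Since both paths have the same order in A, the concentration cancels and S_{D/U} = k_D/k_U = (A_D/A_U)·exp[(E_U−E_D)/(RT)].
(E_U−E_D)/(RT) = (76.3−35.6)×10³/(8.314×679) = 40700/5645 = 7.210.
k_D/k_U = (1.47×10^10/5.96×10^11)·exp(7.210) = 0.02466 × 1352 = 33.4.

33.4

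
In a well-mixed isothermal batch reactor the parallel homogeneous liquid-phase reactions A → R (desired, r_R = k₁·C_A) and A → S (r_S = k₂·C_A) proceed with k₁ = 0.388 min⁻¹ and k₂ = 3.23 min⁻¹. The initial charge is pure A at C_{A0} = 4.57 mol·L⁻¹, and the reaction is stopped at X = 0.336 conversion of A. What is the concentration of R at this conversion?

C_A = C_{A0}(1−X) = 3.034 mol·L⁻¹.
Both paths are first order in A, so the instantaneous fraction to R is constant: dC_R/d(−C_A) = k₁/(k₁+k₂) = 0.1072.
C_R = 0.1072·(C_{A0}−C_A) = 0.1072×1.536 = 0.165 mol·L⁻¹.

0.165 mol·L⁻¹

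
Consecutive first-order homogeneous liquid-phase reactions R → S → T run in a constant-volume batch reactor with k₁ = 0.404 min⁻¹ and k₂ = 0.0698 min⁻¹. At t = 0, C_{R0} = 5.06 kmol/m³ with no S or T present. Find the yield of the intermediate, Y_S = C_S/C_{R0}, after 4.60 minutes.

For first-order series with pure R initially, C_S(t) = k₁C_{R0}/(k₂−k₁)·(e^(−k₁t) − e^(−k₂t)).
e^(−k₁t) = e^(−0.404×4.60) = e^(−1.858) = 0.1559; e^(−k₂t) = e^(−0.3211) = 0.7254.
C_S = 0.404×5.06/(0.0698−0.404) × (0.1559−0.7254) = (-6.117)×(-0.5694) = 3.483 kmol/m³.
Y_S = C_S/C_{R0} = 3.483/5.06 = 0.688.

0.688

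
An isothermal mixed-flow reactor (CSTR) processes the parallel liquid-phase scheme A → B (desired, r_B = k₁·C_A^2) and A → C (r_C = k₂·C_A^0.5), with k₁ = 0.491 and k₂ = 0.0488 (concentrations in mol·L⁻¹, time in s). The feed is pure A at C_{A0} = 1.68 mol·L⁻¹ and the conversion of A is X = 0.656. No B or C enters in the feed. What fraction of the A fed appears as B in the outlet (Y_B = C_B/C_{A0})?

Exit C_A = C_{A0}(1−X) = 1.68×0.344 = 0.5779 mol·L⁻¹.
A CSTR operates uniformly at the exit composition, giving r_B = 0.1640 and r_C = 0.03710 (each k·C_A^n at C_A = 0.5779).
Fraction of consumed A going to B: r_B/(r_B+r_C) = 0.8155.
C_B = 0.8155·C_{A0}·X = 0.8155×1.68×0.656 = 0.899 mol·L⁻¹; Y_B = C_B/C_{A0} = 0.535.

0.535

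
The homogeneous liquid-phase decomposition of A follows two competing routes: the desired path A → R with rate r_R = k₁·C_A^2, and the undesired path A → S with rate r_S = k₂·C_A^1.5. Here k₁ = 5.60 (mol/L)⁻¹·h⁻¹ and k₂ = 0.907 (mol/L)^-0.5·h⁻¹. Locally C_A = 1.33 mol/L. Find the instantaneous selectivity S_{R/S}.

S_{R/S} = r_R/r_S = (k₁·C_A^2)/(k₂·C_A^1.5) = (k₁/k₂)·C_A^0.5.
= (5.60×1.330^2) / (0.907×1.330^1.5) = 9.906/1.391 = 7.12.
Since the desired path is higher order in A, keeping C_A high (PFR or concentrated feed) favours R.

7.12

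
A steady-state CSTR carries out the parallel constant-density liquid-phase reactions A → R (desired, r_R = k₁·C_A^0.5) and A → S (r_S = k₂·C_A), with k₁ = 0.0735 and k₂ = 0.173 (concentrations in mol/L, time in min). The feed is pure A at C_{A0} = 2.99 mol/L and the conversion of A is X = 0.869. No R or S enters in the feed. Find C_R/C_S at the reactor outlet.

Exit C_A = C_{A0}(1−X) = 2.99×0.131 = 0.3917 mol/L.
Rates in a CSTR are evaluated at the outlet concentration: r_R = 0.0735×0.3917^0.5 = 0.04600, r_S = 0.173×0.3917 = 0.06776.
Overall selectivity = C_R/C_S = r_Rτ/(r_Sτ) = r_R/r_S = 0.679.

0.679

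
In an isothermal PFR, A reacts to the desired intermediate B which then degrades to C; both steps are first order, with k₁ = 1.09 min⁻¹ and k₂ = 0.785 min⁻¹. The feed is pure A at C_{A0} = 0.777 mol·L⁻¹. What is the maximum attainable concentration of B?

0.334 mol·L⁻¹

Evaluating C_B at τ_opt = ln(k₂/k₁)/(k₂−k₁) gives C_{B,max}/C_{A0} = (k₁/k₂)^[k₂/(k₂−k₁)].
= (1.09/0.785)^(0.785/(0.785−1.09)) = (1.389)^(-2.574) = 0.4296.
C_{B,max} = 0.4296×0.777 = 0.334 mol·L⁻¹.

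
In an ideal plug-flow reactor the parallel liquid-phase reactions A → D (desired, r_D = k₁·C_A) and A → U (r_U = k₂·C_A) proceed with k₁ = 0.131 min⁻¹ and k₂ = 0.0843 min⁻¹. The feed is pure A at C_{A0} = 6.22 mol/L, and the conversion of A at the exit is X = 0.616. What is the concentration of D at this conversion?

2.33 mol/L

C_A = C_{A0}(1−X) = 2.388 mol/L.
Both paths are first order in A, so the instantaneous fraction to D is constant: dC_D/d(−C_A) = k₁/(k₁+k₂) = 0.6085.
C_D = 0.6085·(C_{A0}−C_A) = 0.6085×3.832 = 2.33 mol/L.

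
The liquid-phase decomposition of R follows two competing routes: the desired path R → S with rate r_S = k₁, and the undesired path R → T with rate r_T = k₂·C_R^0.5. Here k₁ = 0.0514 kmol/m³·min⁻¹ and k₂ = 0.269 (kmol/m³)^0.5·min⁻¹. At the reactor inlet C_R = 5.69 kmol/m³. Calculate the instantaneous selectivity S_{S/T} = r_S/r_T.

0.0801

S_{S/T} = r_S/r_T = (k₁)/(k₂·C_R^0.5) = (k₁/k₂)·C_R^-0.5.
= (0.0514) / (0.269×5.690^0.5) = 0.05140/0.6417 = 0.0801.
The undesired path is higher order in R, so low C_R (CSTR or dilute feed) favours S.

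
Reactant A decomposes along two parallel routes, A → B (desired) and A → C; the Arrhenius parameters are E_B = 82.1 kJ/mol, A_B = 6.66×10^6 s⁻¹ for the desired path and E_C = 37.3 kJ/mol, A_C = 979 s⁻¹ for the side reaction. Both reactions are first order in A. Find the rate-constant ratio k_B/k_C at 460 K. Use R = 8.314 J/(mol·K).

k_B/k_C = (A_B/A_C)·exp[−(E_B−E_C)/(RT)] = (A_B/A_C)·exp[(E_C−E_B)/(RT)].
(E_C−E_B)/(RT) = (37.3−82.1)×10³/(8.314×460) = -44800/3824 = -11.71.
k_B/k_C = (6.66×10^6/979)·exp(-11.71) = 6803 × 8.177×10^-6 = 0.0556.

0.0556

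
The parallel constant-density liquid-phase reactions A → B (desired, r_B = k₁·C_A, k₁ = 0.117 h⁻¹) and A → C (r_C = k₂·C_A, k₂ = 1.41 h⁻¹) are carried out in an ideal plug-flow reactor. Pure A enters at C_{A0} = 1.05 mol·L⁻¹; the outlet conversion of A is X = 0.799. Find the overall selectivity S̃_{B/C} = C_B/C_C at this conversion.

C_A = C_{A0}(1−X) = 0.2110 mol·L⁻¹.
Both paths are first order in A, so the instantaneous fraction to B is constant: dC_B/d(−C_A) = k₁/(k₁+k₂) = 0.07662.
C_B = 0.07662·(C_{A0}−C_A) = 0.07662×0.8390 = 0.0643 mol·L⁻¹.
C_C = (C_{A0}−C_A)−C_B = 0.7747 mol·L⁻¹; S̃_{B/C} = 0.06428/0.7747 = 0.0830.

0.0830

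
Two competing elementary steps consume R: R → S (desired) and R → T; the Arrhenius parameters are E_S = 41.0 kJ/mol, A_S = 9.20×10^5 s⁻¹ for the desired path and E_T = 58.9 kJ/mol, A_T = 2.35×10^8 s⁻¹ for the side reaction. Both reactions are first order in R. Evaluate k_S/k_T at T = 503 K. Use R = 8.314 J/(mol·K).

k_S/k_T = (A_S/A_T)·exp[−(E_S−E_T)/(RT)] = (A_S/A_T)·exp[(E_T−E_S)/(RT)].
(E_T−E_S)/(RT) = (58.9−41.0)×10³/(8.314×503) = 17900/4182 = 4.280.
k_S/k_T = (9.20×10^5/2.35×10^8)·exp(4.280) = 0.003915 × 72.26 = 0.283.
Since E_S < E_T, lowering the temperature improves selectivity toward S.

0.283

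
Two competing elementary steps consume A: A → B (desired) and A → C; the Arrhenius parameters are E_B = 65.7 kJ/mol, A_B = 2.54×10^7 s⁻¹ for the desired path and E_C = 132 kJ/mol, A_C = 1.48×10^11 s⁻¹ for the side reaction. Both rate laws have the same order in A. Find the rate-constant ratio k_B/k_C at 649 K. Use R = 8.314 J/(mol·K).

37.2

k_B/k_C = (A_B/A_C)·exp[−(E_B−E_C)/(RT)] = (A_B/A_C)·exp[(E_C−E_B)/(RT)].
(E_C−E_B)/(RT) = (132−65.7)×10³/(8.314×649) = 66300/5396 = 12.29.
k_B/k_C = (2.54×10^7/1.48×10^11)·exp(12.29) = 1.716×10^-4 × 2.169×10^5 = 37.2.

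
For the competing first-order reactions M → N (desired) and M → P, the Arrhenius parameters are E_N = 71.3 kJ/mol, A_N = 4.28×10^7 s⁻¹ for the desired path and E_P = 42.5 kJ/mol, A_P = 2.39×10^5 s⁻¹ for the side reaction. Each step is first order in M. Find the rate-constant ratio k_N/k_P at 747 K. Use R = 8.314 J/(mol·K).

1.73

k_N/k_P = (A_N/A_P)·exp[−(E_N−E_P)/(RT)] = (A_N/A_P)·exp[(E_P−E_N)/(RT)].
(E_P−E_N)/(RT) = (42.5−71.3)×10³/(8.314×747) = -28800/6211 = -4.637.
k_N/k_P = (4.28×10^7/2.39×10^5)·exp(-4.637) = 179.1 × 0.009684 = 1.73.
Since E_N > E_P, raising the temperature improves selectivity toward N.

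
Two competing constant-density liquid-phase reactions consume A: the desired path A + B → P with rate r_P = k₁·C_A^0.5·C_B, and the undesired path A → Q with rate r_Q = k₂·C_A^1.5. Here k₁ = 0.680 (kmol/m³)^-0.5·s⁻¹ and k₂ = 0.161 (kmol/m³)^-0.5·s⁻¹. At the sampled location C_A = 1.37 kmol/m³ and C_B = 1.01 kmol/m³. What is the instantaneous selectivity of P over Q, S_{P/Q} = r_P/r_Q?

S_{P/Q} = r_P/r_Q = (k₁·C_A^0.5·C_B)/(k₂·C_A^1.5) = (k₁/k₂)·C_A⁻¹·C_B.
= (0.680×1.370^0.5×1.010) / (0.161×1.370^1.5) = 0.8039/0.2582 = 3.11.

3.11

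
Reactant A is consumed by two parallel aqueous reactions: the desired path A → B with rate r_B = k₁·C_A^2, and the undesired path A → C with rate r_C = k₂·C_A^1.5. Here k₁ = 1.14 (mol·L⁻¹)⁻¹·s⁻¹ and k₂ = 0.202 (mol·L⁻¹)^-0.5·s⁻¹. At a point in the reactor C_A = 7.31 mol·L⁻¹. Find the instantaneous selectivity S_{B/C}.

15.3

S_{B/C} = r_B/r_C = (k₁·C_A^2)/(k₂·C_A^1.5) = (k₁/k₂)·C_A^0.5.
= (1.14×7.310^2) / (0.202×7.310^1.5) = 60.92/3.992 = 15.3.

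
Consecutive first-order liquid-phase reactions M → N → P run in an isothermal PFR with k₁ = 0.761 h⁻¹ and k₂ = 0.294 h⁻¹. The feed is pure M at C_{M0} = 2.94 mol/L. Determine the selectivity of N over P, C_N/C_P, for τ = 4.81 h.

The intermediate concentration in a first-order A→B→C sequence is C_N = k₁C_{M0}(e^(−k₁τ) − e^(−k₂τ))/(k₂−k₁).
e^(−k₁τ) = e^(−0.761×4.81) = e^(−3.660) = 0.02572; e^(−k₂τ) = e^(−1.414) = 0.2431.
C_N = 0.761×2.94/(0.294−0.761) × (0.02572−0.2431) = (-4.791)×(-0.2174) = 1.042 mol/L.
C_M = C_{M0}e^(−k₁τ) = 0.07562 mol/L, so C_P = C_{M0}−C_M−C_N = 1.823 mol/L; C_N/C_P = 0.571.

0.571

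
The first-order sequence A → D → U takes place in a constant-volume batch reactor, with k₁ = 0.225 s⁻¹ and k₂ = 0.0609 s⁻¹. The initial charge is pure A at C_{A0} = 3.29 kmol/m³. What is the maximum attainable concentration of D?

At the optimum, C_{D,max}/C_{A0} = (k₁/k₂)^[k₂/(k₂−k₁)].
= (0.225/0.0609)^(0.0609/(0.0609−0.225)) = (3.695)^(-0.3711) = 0.6157.
C_{D,max} = 0.6157×3.29 = 2.03 kmol/m³.

2.03 kmol/m³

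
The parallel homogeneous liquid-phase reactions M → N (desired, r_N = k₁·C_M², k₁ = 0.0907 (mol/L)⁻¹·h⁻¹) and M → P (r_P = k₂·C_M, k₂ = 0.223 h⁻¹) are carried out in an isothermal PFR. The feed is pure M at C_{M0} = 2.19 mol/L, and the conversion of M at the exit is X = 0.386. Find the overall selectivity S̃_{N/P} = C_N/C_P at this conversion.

0.713

C_M = C_{M0}(1−X) = 1.345 mol/L.
Along a PFR/batch, dC_P/dC_M = −r_P/(r_N+r_P) = −k₂/(k₂+k₁·C_M).
Integrating from C_{M0} to C_M: C_P = (0.223/0.0907)·ln[(0.223+0.0907·2.19)/(0.223+0.0907·1.34)] = 2.459·ln(0.4216/0.3450) = 0.4935 mol/L.
Then C_N = (C_{M0}−C_M) − C_P = 0.8453 − 0.4935 = 0.3519 mol/L.
S̃_{N/P} = C_N/C_P = 0.3519/0.4935 = 0.713.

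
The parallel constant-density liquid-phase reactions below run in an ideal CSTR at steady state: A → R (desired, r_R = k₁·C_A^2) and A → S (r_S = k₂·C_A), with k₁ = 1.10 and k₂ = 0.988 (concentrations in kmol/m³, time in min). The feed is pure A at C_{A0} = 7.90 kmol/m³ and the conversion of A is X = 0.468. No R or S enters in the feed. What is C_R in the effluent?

Exit C_A = C_{A0}(1−X) = 7.90×0.532 = 4.203 kmol/m³.
In a CSTR the entire volume is at exit conditions, so r_R = 1.10×4.203^2 = 19.43 and r_S = 0.988×4.203 = 4.152.
Fraction of consumed A going to R: r_R/(r_R+r_S) = 0.8239.
C_R = 0.8239·C_{A0}·X = 0.8239×7.90×0.468 = 3.05 kmol/m³.

3.05 kmol/m³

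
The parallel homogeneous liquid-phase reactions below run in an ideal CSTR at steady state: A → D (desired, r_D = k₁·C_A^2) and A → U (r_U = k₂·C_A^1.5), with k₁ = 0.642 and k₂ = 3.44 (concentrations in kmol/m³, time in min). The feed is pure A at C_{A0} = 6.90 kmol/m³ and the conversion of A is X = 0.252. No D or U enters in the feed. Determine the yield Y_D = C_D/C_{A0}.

0.0750

Exit C_A = C_{A0}(1−X) = 6.90×0.748 = 5.161 kmol/m³.
Rates in a CSTR are evaluated at the outlet concentration: r_D = 0.642×5.161^2 = 17.10, r_U = 3.44×5.161^1.5 = 40.34.
Fraction of consumed A going to D: r_D/(r_D+r_U) = 0.2977.
C_D = 0.2977·C_{A0}·X = 0.2977×6.90×0.252 = 0.518 kmol/m³; Y_D = C_D/C_{A0} = 0.0750.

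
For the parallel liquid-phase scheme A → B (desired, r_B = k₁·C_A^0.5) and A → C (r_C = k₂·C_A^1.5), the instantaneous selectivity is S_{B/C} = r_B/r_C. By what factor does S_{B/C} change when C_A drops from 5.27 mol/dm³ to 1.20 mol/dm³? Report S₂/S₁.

S_{B/C} = (k₁/k₂)·C_A⁻¹, so S₂/S₁ = (C_{A,2}/C_{A,1})⁻¹.
= 5.27/1.20 = 4.39.
Selectivity toward B rises as C_A falls — low-concentration operation is favoured.

4.39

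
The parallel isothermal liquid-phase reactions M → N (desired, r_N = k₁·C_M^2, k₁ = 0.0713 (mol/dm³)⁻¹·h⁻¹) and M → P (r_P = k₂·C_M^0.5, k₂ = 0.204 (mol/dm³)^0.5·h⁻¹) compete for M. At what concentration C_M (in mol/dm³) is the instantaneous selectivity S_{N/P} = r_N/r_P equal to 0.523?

S_{N/P} = (k₁/k₂)·C_M^1.5 ⇒ C_M = (S·k₂/k₁)^(1/1.5).
= (0.523×0.204/0.0713)^(0.6667) = (1.496)^(0.6667) = 1.31 mol/dm³.

1.31 mol/dm³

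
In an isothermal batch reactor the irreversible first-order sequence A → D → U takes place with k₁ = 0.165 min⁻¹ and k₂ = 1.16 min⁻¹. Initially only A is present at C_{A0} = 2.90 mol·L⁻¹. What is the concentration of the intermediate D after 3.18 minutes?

For first-order series with pure A initially, C_D(t) = k₁C_{A0}/(k₂−k₁)·(e^(−k₁t) − e^(−k₂t)).
e^(−k₁t) = e^(−0.165×3.18) = e^(−0.5247) = 0.5917; e^(−k₂t) = e^(−3.689) = 0.02500.
C_D = 0.165×2.90/(1.16−0.165) × (0.5917−0.02500) = 0.4809×0.5667 = 0.2725 mol·L⁻¹.

0.273 mol·L⁻¹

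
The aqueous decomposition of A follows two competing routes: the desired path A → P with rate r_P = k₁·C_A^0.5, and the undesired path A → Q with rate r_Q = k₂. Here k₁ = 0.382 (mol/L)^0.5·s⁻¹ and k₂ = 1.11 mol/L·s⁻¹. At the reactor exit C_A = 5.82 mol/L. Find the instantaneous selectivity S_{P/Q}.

0.830

S_{P/Q} = r_P/r_Q = (k₁·C_A^0.5)/(k₂) = (k₁/k₂)·C_A^0.5.
= (0.382×5.820^0.5) / (1.11) = 0.9216/1.110 = 0.830.
Since the desired path is higher order in A, keeping C_A high (PFR or concentrated feed) favours P.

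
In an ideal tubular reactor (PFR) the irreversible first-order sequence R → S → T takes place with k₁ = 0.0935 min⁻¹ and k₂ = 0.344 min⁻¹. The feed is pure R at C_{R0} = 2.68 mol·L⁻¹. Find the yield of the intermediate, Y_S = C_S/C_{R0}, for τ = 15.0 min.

The intermediate concentration in a first-order A→B→C sequence is C_S = k₁C_{R0}(e^(−k₁τ) − e^(−k₂τ))/(k₂−k₁).
e^(−k₁τ) = e^(−0.0935×15.0) = e^(−1.403) = 0.2460; e^(−k₂τ) = e^(−5.160) = 0.005742.
C_S = 0.0935×2.68/(0.344−0.0935) × (0.2460−0.005742) = 1.000×0.2402 = 0.2403 mol·L⁻¹.
Y_S = C_S/C_{R0} = 0.2403/2.68 = 0.0897.

0.0897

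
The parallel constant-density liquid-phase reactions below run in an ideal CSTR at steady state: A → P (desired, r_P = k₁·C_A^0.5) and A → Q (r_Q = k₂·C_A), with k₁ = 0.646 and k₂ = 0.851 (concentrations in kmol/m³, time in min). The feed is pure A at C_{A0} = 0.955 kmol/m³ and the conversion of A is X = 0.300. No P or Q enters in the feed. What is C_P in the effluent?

Exit C_A = C_{A0}(1−X) = 0.955×0.700 = 0.6685 kmol/m³.
In a CSTR the entire volume is at exit conditions, so r_P = 0.646×0.6685^0.5 = 0.5282 and r_Q = 0.851×0.6685 = 0.5689.
Fraction of consumed A going to P: r_P/(r_P+r_Q) = 0.4814.
C_P = 0.4814·C_{A0}·X = 0.4814×0.955×0.300 = 0.138 kmol/m³.

0.138 kmol/m³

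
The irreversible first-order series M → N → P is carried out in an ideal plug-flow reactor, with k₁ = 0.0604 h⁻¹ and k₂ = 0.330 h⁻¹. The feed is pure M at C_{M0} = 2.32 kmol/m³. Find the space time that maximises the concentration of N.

Setting dC_N/dτ = 0 gives τ_opt = ln(k₂/k₁)/(k₂−k₁).
= ln(0.330/0.0604)/(0.330−0.0604) = ln(5.464)/0.2696 = 1.698/0.2696 = 6.30 h.

6.30 h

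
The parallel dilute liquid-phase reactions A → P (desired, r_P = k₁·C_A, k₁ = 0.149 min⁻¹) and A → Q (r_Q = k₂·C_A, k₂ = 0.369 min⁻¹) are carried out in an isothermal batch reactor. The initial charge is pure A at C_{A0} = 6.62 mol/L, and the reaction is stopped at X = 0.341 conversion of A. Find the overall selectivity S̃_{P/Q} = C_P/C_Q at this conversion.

0.404

C_A = C_{A0}(1−X) = 4.363 mol/L.
Both paths are first order in A, so the instantaneous fraction to P is constant: dC_P/d(−C_A) = k₁/(k₁+k₂) = 0.2876.
C_P = 0.2876·(C_{A0}−C_A) = 0.2876×2.257 = 0.649 mol/L.
C_Q = (C_{A0}−C_A)−C_P = 1.608 mol/L; S̃_{P/Q} = 0.6493/1.608 = 0.404.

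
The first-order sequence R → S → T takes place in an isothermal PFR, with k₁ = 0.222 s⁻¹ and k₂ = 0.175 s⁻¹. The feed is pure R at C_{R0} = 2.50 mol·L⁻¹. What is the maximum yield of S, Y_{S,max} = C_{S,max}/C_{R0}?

For a first-order series the maximum intermediate yield is C_{S,max}/C_{R0} = (k₁/k₂)^[k₂/(k₂−k₁)].
= (0.222/0.175)^(0.175/(0.175−0.222)) = (1.269)^(-3.723) = 0.4124.

0.412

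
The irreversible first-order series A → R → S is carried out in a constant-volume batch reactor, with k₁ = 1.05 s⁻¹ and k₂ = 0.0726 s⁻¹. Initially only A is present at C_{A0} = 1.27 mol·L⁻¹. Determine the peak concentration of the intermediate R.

1.04 mol·L⁻¹

At the optimum, C_{R,max}/C_{A0} = (k₁/k₂)^[k₂/(k₂−k₁)].
= (1.05/0.0726)^(0.0726/(0.0726−1.05)) = (14.46)^(-0.07428) = 0.8200.
C_{R,max} = 0.8200×1.27 = 1.04 mol·L⁻¹.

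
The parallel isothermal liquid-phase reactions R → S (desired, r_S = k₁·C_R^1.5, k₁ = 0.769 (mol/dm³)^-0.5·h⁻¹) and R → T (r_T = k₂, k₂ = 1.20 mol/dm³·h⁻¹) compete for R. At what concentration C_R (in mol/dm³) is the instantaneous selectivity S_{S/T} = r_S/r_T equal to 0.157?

0.392 mol/dm³

S_{S/T} = (k₁/k₂)·C_R^1.5 ⇒ C_R = (S·k₂/k₁)^(1/1.5).
= (0.157×1.20/0.769)^(0.6667) = (0.2450)^(0.6667) = 0.392 mol/dm³.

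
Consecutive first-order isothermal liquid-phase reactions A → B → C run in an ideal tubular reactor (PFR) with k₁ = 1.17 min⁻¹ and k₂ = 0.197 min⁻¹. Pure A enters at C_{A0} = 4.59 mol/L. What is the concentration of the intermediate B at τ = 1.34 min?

3.09 mol/L

Solving the coupled first-order balances gives C_B(τ) = [k₁/(k₂−k₁)]·C_{A0}·(e^(−k₁τ) − e^(−k₂τ)).
e^(−k₁τ) = e^(−1.17×1.34) = e^(−1.568) = 0.2085; e^(−k₂τ) = e^(−0.2640) = 0.7680.
C_B = 1.17×4.59/(0.197−1.17) × (0.2085−0.7680) = (-5.519)×(-0.5595) = 3.088 mol/L.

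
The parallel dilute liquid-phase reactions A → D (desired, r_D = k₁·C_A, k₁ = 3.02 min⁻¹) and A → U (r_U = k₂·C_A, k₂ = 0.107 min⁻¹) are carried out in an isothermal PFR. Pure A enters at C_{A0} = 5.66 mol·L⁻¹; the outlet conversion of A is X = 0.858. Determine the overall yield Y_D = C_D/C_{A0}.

C_A = C_{A0}(1−X) = 0.8037 mol·L⁻¹.
Both paths are first order in A, so the instantaneous fraction to D is constant: dC_D/d(−C_A) = k₁/(k₁+k₂) = 0.9658.
C_D = 0.9658·(C_{A0}−C_A) = 0.9658×4.856 = 4.69 mol·L⁻¹.
Y_D = C_D/C_{A0} = 4.690/5.66 = 0.829.

0.829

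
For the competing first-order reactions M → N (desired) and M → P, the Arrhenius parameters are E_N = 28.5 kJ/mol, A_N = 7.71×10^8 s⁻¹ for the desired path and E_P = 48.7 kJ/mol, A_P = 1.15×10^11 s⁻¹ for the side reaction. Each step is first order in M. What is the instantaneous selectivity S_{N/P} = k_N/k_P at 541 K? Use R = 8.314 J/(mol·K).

0.598

Since both paths have the same order in M, the concentration cancels and S_{N/P} = k_N/k_P = (A_N/A_P)·exp[(E_P−E_N)/(RT)].
(E_P−E_N)/(RT) = (48.7−28.5)×10³/(8.314×541) = 20200/4498 = 4.491.
k_N/k_P = (7.71×10^8/1.15×10^11)·exp(4.491) = 0.006704 × 89.21 = 0.598.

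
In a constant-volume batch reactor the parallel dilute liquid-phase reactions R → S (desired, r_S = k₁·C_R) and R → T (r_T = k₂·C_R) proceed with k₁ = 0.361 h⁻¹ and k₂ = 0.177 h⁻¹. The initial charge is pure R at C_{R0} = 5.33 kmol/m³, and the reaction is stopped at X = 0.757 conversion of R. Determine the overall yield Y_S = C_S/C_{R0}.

C_R = C_{R0}(1−X) = 1.295 kmol/m³.
Both paths are first order in R, so the instantaneous fraction to S is constant: dC_S/d(−C_R) = k₁/(k₁+k₂) = 0.6710.
C_S = 0.6710·(C_{R0}−C_R) = 0.6710×4.035 = 2.71 kmol/m³.
Y_S = C_S/C_{R0} = 2.707/5.33 = 0.508.

0.508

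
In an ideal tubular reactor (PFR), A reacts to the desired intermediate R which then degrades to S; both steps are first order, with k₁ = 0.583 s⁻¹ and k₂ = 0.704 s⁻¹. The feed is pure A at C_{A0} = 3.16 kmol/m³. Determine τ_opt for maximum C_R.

Setting dC_R/dτ = 0 gives τ_opt = ln(k₂/k₁)/(k₂−k₁).
= ln(0.704/0.583)/(0.704−0.583) = ln(1.208)/0.1210 = 0.1886/0.1210 = 1.56 s.

1.56 s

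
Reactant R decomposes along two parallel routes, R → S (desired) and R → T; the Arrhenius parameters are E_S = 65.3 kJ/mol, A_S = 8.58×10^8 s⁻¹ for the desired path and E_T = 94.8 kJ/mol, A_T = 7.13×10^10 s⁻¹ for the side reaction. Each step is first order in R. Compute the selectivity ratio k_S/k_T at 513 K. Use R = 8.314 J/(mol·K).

With equal orders, S_{S/T} = k_S/k_T = (A_S/A_T)·exp[(E_T−E_S)/(RT)].
(E_T−E_S)/(RT) = (94.8−65.3)×10³/(8.314×513) = 29500/4265 = 6.917.
k_S/k_T = (8.58×10^8/7.13×10^10)·exp(6.917) = 0.01203 × 1009 = 12.1.
Since E_S < E_T, lowering the temperature improves selectivity toward S.

12.1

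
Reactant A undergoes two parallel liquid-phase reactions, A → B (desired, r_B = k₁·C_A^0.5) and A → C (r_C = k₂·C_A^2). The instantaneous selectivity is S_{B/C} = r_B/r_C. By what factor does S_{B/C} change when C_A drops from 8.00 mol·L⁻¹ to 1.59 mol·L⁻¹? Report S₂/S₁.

11.3

S_{B/C} = (k₁/k₂)·C_A^-1.5, so S₂/S₁ = (C_{A,2}/C_{A,1})^-1.5.
= (1.59/8.00)^(-1.5) = (0.1988)^(-1.5) = 11.3.
Selectivity toward B rises as C_A falls — low-concentration operation is favoured.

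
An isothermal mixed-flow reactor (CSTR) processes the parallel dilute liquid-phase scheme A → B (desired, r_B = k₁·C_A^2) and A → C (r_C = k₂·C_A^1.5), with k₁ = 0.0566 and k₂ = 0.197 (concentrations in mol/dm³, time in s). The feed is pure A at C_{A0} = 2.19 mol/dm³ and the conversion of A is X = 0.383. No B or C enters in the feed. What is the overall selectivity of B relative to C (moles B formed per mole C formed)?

0.334

Exit C_A = C_{A0}(1−X) = 2.19×0.617 = 1.351 mol/dm³.
Rates in a CSTR are evaluated at the outlet concentration: r_B = 0.0566×1.351^2 = 0.1033, r_C = 0.197×1.351^1.5 = 0.3094.
Overall selectivity = C_B/C_C = r_Bτ/(r_Cτ) = r_B/r_C = 0.334.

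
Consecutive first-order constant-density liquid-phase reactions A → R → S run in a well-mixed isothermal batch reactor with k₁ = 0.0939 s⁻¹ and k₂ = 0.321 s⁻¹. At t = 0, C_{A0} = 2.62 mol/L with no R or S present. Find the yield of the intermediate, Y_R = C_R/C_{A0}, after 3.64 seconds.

For first-order series with pure A initially, C_R(t) = k₁C_{A0}/(k₂−k₁)·(e^(−k₁t) − e^(−k₂t)).
e^(−k₁t) = e^(−0.0939×3.64) = e^(−0.3418) = 0.7105; e^(−k₂t) = e^(−1.168) = 0.3109.
C_R = 0.0939×2.62/(0.321−0.0939) × (0.7105−0.3109) = 1.083×0.3996 = 0.4329 mol/L.
Y_R = C_R/C_{A0} = 0.4329/2.62 = 0.165.

0.165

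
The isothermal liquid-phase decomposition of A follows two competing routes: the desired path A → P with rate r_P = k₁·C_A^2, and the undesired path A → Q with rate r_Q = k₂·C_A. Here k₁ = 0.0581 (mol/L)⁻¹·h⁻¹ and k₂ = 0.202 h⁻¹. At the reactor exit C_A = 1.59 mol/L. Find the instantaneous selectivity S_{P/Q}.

0.457

S_{P/Q} = r_P/r_Q = (k₁·C_A^2)/(k₂·C_A) = (k₁/k₂)·C_A.
= (0.0581×1.590^2) / (0.202×1.590) = 0.1469/0.3212 = 0.457.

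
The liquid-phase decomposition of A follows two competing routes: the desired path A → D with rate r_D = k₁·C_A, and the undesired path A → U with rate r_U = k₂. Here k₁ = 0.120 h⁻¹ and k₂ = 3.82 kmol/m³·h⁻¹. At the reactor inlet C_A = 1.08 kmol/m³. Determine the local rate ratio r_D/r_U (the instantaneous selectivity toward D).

0.0339

S_{D/U} = r_D/r_U = (k₁·C_A)/(k₂) = (k₁/k₂)·C_A.
= (0.120×1.080) / (3.82) = 0.1296/3.820 = 0.0339.
Since the desired path is higher order in A, keeping C_A high (PFR or concentrated feed) favours D.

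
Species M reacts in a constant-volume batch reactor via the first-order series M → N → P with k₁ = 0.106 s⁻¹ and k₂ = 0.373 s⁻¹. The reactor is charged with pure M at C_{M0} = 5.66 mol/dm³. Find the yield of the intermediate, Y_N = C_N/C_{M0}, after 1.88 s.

0.128

The intermediate concentration in a first-order A→B→C sequence is C_N = k₁C_{M0}(e^(−k₁t) − e^(−k₂t))/(k₂−k₁).
e^(−k₁t) = e^(−0.106×1.88) = e^(−0.1993) = 0.8193; e^(−k₂t) = e^(−0.7012) = 0.4960.
C_N = 0.106×5.66/(0.373−0.106) × (0.8193−0.4960) = 2.247×0.3234 = 0.7266 mol/dm³.
Y_N = C_N/C_{M0} = 0.7266/5.66 = 0.128.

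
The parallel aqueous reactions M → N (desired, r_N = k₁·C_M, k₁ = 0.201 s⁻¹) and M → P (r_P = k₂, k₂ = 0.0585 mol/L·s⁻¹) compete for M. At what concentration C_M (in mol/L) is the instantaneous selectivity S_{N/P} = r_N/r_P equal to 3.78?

S_{N/P} = (k₁/k₂)·C_M ⇒ C_M = S·k₂/k₁.
= 3.78×0.0585/0.201 = 1.10 mol/L.

1.10 mol/L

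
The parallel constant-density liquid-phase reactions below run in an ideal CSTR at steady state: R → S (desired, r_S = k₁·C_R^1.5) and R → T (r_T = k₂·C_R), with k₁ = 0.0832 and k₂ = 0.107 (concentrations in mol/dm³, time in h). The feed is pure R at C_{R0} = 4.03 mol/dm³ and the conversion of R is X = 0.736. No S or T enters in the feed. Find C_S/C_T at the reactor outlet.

0.802

Exit C_R = C_{R0}(1−X) = 4.03×0.264 = 1.064 mol/dm³.
A CSTR operates uniformly at the exit composition, giving r_S = 0.09130 and r_T = 0.1138 (each k·C_R^n at C_R = 1.064).
Overall selectivity = C_S/C_T = r_Sτ/(r_Tτ) = r_S/r_T = 0.802.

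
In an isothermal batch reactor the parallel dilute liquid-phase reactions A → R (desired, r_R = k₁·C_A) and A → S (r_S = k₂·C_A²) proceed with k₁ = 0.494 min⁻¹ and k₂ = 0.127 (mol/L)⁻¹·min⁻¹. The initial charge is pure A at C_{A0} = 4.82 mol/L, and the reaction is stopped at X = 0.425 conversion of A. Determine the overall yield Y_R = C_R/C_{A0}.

C_A = C_{A0}(1−X) = 2.772 mol/L.
Along a PFR/batch, dC_R/dC_A = −r_R/(r_R+r_S) = −k₁/(k₁+k₂·C_A).
Integrating from C_{A0} to C_A: C_R = (0.494/0.127)·ln[(0.494+0.127·4.82)/(0.494+0.127·2.77)] = 3.890·ln(1.106/0.8460) = 1.043 mol/L.
Y_R = C_R/C_{A0} = 1.043/4.82 = 0.216.

0.216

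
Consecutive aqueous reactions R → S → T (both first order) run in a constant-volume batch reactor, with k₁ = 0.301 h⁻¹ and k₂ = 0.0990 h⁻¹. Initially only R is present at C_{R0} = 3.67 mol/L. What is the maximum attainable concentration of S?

For a first-order series the maximum intermediate yield is C_{S,max}/C_{R0} = (k₁/k₂)^[k₂/(k₂−k₁)].
= (0.301/0.0990)^(0.0990/(0.0990−0.301)) = (3.040)^(-0.4901) = 0.5799.
C_{S,max} = 0.5799×3.67 = 2.13 mol/L.

2.13 mol/L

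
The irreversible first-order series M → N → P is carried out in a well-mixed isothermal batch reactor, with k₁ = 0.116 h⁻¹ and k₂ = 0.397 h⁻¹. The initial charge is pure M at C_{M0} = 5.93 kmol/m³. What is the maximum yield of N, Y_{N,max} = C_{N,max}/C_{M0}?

Evaluating C_N at t_opt = ln(k₂/k₁)/(k₂−k₁) gives C_{N,max}/C_{M0} = (k₁/k₂)^[k₂/(k₂−k₁)].
= (0.116/0.397)^(0.397/(0.397−0.116)) = (0.2922)^(1.413) = 0.1758.

0.176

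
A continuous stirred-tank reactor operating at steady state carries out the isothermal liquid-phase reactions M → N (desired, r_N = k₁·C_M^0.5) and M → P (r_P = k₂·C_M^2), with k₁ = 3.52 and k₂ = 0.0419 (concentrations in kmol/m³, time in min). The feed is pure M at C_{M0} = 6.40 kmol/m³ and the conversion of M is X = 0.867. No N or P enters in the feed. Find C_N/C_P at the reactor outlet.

Exit C_M = C_{M0}(1−X) = 6.40×0.133 = 0.8512 kmol/m³.
A CSTR operates uniformly at the exit composition, giving r_N = 3.248 and r_P = 0.03036 (each k·C_M^n at C_M = 0.8512).
Overall selectivity = C_N/C_P = r_Nτ/(r_Pτ) = r_N/r_P = 107.

107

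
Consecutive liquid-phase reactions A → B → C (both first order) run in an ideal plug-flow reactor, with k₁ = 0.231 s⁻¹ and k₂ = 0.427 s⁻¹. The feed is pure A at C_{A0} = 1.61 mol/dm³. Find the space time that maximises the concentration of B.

The intermediate peaks when r₁ = r₂, i.e. k₁e^(−k₁τ) = k₂e^(−k₂τ), giving τ_opt = ln(k₂/k₁)/(k₂−k₁).
= ln(0.427/0.231)/(0.427−0.231) = ln(1.848)/0.1960 = 0.6144/0.1960 = 3.13 s.

3.13 s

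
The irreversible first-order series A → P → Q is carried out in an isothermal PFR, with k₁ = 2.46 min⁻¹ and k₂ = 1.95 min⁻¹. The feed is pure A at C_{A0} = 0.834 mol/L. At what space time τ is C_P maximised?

0.456 min

Setting dC_P/dτ = 0 gives τ_opt = ln(k₂/k₁)/(k₂−k₁).
= ln(1.95/2.46)/(1.95−2.46) = ln(0.7927)/-0.5100 = -0.2323/-0.5100 = 0.456 min.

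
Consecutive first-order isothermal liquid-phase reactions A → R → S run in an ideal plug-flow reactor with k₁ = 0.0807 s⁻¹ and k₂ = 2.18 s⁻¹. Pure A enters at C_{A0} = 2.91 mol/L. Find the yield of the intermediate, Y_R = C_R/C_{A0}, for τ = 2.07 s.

For first-order series with pure A initially, C_R(τ) = k₁C_{A0}/(k₂−k₁)·(e^(−k₁τ) − e^(−k₂τ)).
e^(−k₁τ) = e^(−0.0807×2.07) = e^(−0.1670) = 0.8462; e^(−k₂τ) = e^(−4.513) = 0.01097.
C_R = 0.0807×2.91/(2.18−0.0807) × (0.8462−0.01097) = 0.1119×0.8352 = 0.09343 mol/L.
Y_R = C_R/C_{A0} = 0.09343/2.91 = 0.0321.

0.0321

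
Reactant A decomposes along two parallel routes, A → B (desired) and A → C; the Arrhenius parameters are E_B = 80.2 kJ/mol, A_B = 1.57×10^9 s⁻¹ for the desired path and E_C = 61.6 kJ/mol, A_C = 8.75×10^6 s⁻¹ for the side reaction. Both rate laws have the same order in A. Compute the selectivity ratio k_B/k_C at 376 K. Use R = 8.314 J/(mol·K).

With equal orders, S_{B/C} = k_B/k_C = (A_B/A_C)·exp[(E_C−E_B)/(RT)].
(E_C−E_B)/(RT) = (61.6−80.2)×10³/(8.314×376) = -18600/3126 = -5.950.
k_B/k_C = (1.57×10^9/8.75×10^6)·exp(-5.950) = 179.4 × 0.002606 = 0.468.
Since E_B > E_C, raising the temperature improves selectivity toward B.

0.468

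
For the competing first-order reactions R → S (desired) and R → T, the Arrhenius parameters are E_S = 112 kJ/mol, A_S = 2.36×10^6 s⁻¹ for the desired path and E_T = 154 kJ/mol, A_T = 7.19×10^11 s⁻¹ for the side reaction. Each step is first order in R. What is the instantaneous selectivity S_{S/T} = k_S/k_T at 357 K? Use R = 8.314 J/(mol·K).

k_S/k_T = (A_S/A_T)·exp[−(E_S−E_T)/(RT)] = (A_S/A_T)·exp[(E_T−E_S)/(RT)].
(E_T−E_S)/(RT) = (154−112)×10³/(8.314×357) = 42000/2968 = 14.15.
k_S/k_T = (2.36×10^6/7.19×10^11)·exp(14.15) = 3.282×10^-6 × 1.398×10^6 = 4.59.
Since E_S < E_T, lowering the temperature improves selectivity toward S.

4.59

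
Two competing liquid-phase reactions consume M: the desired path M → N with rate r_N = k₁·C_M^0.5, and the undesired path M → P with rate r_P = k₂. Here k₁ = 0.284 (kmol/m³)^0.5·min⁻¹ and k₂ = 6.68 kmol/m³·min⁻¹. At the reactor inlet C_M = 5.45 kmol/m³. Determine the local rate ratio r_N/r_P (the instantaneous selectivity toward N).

S_{N/P} = r_N/r_P = (k₁·C_M^0.5)/(k₂) = (k₁/k₂)·C_M^0.5.
= (0.284×5.450^0.5) / (6.68) = 0.6630/6.680 = 0.0993.
Since the desired path is higher order in M, keeping C_M high (PFR or concentrated feed) favours N.

0.0993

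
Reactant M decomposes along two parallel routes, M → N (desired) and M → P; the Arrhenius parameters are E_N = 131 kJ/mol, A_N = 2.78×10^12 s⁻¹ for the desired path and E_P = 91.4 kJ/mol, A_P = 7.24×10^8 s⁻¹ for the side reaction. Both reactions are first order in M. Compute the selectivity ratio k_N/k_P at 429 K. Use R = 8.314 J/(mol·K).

With equal orders, S_{N/P} = k_N/k_P = (A_N/A_P)·exp[(E_P−E_N)/(RT)].
(E_P−E_N)/(RT) = (91.4−131)×10³/(8.314×429) = -39600/3567 = -11.10.
k_N/k_P = (2.78×10^12/7.24×10^8)·exp(-11.10) = 3840 × 1.507×10^-5 = 0.0579.

0.0579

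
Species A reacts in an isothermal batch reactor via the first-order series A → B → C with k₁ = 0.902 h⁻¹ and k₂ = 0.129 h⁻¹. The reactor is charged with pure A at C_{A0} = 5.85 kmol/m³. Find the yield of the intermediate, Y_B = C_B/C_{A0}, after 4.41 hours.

0.639

The intermediate concentration in a first-order A→B→C sequence is C_B = k₁C_{A0}(e^(−k₁t) − e^(−k₂t))/(k₂−k₁).
e^(−k₁t) = e^(−0.902×4.41) = e^(−3.978) = 0.01873; e^(−k₂t) = e^(−0.5689) = 0.5662.
C_B = 0.902×5.85/(0.129−0.902) × (0.01873−0.5662) = (-6.826)×(-0.5474) = 3.737 kmol/m³.
Y_B = C_B/C_{A0} = 3.737/5.85 = 0.639.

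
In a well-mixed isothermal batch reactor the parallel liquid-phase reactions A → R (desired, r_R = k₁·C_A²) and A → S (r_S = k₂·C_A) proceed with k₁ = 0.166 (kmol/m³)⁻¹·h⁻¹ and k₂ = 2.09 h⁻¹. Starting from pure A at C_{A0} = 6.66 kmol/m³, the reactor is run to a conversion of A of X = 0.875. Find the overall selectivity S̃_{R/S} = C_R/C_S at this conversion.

C_A = C_{A0}(1−X) = 0.8325 kmol/m³.
Along a PFR/batch, dC_S/dC_A = −r_S/(r_R+r_S) = −k₂/(k₂+k₁·C_A).
Integrating from C_{A0} to C_A: C_S = (2.09/0.166)·ln[(2.09+0.166·6.66)/(2.09+0.166·0.833)] = 12.59·ln(3.196/2.228) = 4.540 kmol/m³.
Then C_R = (C_{A0}−C_A) − C_S = 5.828 − 4.540 = 1.288 kmol/m³.
S̃_{R/S} = C_R/C_S = 1.288/4.540 = 0.284.

0.284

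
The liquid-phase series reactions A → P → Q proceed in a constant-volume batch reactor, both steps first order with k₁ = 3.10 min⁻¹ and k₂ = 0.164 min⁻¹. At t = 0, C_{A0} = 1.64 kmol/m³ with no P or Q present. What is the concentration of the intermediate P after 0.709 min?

Solving the coupled first-order balances gives C_P(t) = [k₁/(k₂−k₁)]·C_{A0}·(e^(−k₁t) − e^(−k₂t)).
e^(−k₁t) = e^(−3.10×0.709) = e^(−2.198) = 0.1110; e^(−k₂t) = e^(−0.1163) = 0.8902.
C_P = 3.10×1.64/(0.164−3.10) × (0.1110−0.8902) = (-1.732)×(-0.7792) = 1.349 kmol/m³.

1.35 kmol/m³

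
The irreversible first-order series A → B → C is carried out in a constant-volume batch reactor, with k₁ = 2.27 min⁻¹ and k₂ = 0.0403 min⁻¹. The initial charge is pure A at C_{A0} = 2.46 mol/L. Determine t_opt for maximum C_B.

1.81 min

For first-order series the maximum of C_B occurs at t_opt = ln(k₂/k₁)/(k₂−k₁).
= ln(0.0403/2.27)/(0.0403−2.27) = ln(0.01775)/-2.230 = -4.031/-2.230 = 1.81 min.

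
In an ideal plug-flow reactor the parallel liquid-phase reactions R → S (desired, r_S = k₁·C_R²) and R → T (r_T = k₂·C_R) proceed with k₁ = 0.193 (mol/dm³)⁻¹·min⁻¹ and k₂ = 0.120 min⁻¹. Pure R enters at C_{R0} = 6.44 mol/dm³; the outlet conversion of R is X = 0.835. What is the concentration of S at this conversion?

C_R = C_{R0}(1−X) = 1.063 mol/dm³.
Along a PFR/batch, dC_T/dC_R = −r_T/(r_S+r_T) = −k₂/(k₂+k₁·C_R).
Integrating from C_{R0} to C_R: C_T = (0.120/0.193)·ln[(0.120+0.193·6.44)/(0.120+0.193·1.06)] = 0.6218·ln(1.363/0.3251) = 0.8912 mol/dm³.
Then C_S = (C_{R0}−C_R) − C_T = 5.377 − 0.8912 = 4.486 mol/dm³.

4.49 mol/dm³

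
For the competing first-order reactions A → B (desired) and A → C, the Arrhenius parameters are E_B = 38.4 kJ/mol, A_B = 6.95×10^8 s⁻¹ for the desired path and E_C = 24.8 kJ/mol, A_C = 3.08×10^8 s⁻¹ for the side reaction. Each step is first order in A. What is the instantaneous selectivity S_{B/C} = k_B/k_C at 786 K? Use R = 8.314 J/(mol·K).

0.282

With equal orders, S_{B/C} = k_B/k_C = (A_B/A_C)·exp[(E_C−E_B)/(RT)].
(E_C−E_B)/(RT) = (24.8−38.4)×10³/(8.314×786) = -13600/6535 = -2.081.
k_B/k_C = (6.95×10^8/3.08×10^8)·exp(-2.081) = 2.256 × 0.1248 = 0.282.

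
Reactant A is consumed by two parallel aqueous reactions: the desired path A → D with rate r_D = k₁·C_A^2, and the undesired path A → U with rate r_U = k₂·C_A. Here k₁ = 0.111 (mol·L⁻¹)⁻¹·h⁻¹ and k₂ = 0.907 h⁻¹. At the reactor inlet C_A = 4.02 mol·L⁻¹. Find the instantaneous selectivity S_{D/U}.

S_{D/U} = r_D/r_U = (k₁·C_A^2)/(k₂·C_A) = (k₁/k₂)·C_A.
= (0.111×4.020^2) / (0.907×4.020) = 1.794/3.646 = 0.492.
Since the desired path is higher order in A, keeping C_A high (PFR or concentrated feed) favours D.

0.492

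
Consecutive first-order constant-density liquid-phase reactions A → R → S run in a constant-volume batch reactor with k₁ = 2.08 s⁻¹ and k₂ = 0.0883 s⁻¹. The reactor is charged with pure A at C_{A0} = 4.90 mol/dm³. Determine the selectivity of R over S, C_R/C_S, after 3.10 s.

3.85

For first-order series with pure A initially, C_R(t) = k₁C_{A0}/(k₂−k₁)·(e^(−k₁t) − e^(−k₂t)).
e^(−k₁t) = e^(−2.08×3.10) = e^(−6.448) = 0.001584; e^(−k₂t) = e^(−0.2737) = 0.7605.
C_R = 2.08×4.90/(0.0883−2.08) × (0.001584−0.7605) = (-5.117)×(-0.7590) = 3.884 mol/dm³.
C_A = C_{A0}e^(−k₁t) = 0.007760 mol/dm³, so C_S = C_{A0}−C_A−C_R = 1.008 mol/dm³; C_R/C_S = 3.85.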